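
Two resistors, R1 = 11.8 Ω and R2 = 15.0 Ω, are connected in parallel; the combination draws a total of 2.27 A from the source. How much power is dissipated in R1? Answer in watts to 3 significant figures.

19.0 W

Only the total current is stated, so first find the parallel equivalent to get the voltage across the combination.
1/R_eq = 1/11.8 + 1/15.0 ⇒ R_eq = 6.604 Ω
V = I_total × R_eq = 2.270 × 6.604 = 14.99 V
P_R1 = V² / R1 = (14.99)² / 11.8 = 19.05 W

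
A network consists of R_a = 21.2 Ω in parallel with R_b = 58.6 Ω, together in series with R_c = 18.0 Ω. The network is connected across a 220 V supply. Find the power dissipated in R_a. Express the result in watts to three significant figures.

First find R_p for the parallel pair, then treat R_p + R_c as a series loop.
R_p = (21.2×58.6)/(21.2+58.6) = 15.57 Ω
R_total = R_p + 18.0 = 15.57 + 18.0 = 33.57 Ω
I = V / R_total = 220 / 33.57 = 6.554 A
Voltage across the parallel pair: V_p = I × R_p = 6.554 × 15.57 = 102.0 V
R_a has V_p across it, so P = V_p²/R_a.
P_R_a = (102.0)² / 21.2 = 491.0 W

491 W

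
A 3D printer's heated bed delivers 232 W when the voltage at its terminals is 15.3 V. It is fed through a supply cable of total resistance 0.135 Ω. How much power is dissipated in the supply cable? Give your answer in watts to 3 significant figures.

31.0 W

Only the current and the line resistance are needed for the I²R loss.
I = P / V = 232 / 15.3 = 15.16 A through the supply cable.
P_line = I² R_line = (15.16)² × 0.135 = 31.04 W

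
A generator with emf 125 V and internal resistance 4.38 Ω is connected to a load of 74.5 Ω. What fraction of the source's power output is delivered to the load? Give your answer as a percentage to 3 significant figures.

Both r and R carry the same current, so the power split is just the resistance split: η = R/(R+r).
η = R / (R + r) = 74.5 / (74.5 + 4.38) = 0.9445

94.4 %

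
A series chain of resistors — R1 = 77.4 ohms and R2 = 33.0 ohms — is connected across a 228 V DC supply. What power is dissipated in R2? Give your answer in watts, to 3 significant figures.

Series elements share the same current, so find I first, then use P = I²R.
R_total = 77.4 + 33.0 = 110.4 Ω
I = V / R_total = 228 / 110.4 = 2.065 A
P_R2 = I² × R2 = (2.065)² × 33.0 = 140.7 W

141 W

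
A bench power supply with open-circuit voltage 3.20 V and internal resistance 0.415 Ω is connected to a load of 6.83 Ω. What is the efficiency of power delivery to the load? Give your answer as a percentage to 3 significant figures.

η = P_load/(P_load+P_int) = I²R/(I²R+I²r) = R/(R+r) — the I² cancels for series elements.
η = R / (R + r) = 6.83 / (6.83 + 0.415) = 0.9427

94.3 %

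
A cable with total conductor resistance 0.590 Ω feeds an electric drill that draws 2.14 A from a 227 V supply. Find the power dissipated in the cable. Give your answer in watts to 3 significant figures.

The cable and load are in series, so the same current flows in both; the loss is I²R_line.
The cable carries the full 2.14 A.
P_line = I² R_line = (2.140)² × 0.590 = 2.702 W

2.70 W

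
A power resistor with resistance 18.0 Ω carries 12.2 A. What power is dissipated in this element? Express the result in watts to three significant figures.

The current through and the resistance of the element are both given; use P = I²R.
P = (12.20 A)² × 18.0 Ω = 2679 W

2680 W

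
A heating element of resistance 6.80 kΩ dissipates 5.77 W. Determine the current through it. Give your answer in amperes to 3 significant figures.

0.0291 A

Rearranging the power relation for the two known quantities gives I = √(P / R).
I = √(5.77 / 6800) = 0.02913 A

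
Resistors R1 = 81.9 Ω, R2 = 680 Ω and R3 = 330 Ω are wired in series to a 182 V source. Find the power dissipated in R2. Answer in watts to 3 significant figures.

18.9 W

Every series element carries the same I. Get I from the total resistance, then P = I² × R2.
R_total = 81.9 + 680 + 330 = 1092 Ω
I = V / R_total = 182 / 1092 = 0.1667 A
P_R2 = I² × R2 = (0.1667)² × 680 = 18.89 W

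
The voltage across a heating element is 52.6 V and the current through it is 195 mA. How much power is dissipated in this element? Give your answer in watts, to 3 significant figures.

10.3 W

With V and I both given, power follows immediately from P = V I.
P = 52.6 V × 0.1950 A = 10.26 W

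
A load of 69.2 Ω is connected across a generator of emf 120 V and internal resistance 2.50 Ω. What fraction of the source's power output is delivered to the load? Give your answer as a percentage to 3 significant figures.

The source delivers εI, of which I²R reaches the load and I²r is lost; since I is common, η = R/(R+r).
η = R / (R + r) = 69.2 / (69.2 + 2.50) = 0.9651

96.5 %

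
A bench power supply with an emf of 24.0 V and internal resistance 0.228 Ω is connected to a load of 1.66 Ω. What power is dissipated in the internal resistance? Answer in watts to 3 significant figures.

36.8 W

The internal resistance carries the same current as the load; P_int = I²r.
I = ε / (r + R) = 24.0 / (0.228 + 1.66) = 12.71 A
P_int = I² r = (12.71)² × 0.228 = 36.84 W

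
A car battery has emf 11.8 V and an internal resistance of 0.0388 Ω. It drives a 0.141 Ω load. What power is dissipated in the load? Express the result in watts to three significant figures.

Load and internal resistance form a series loop — compute the loop current, then the load power via I²R.
I = ε / (r + R) = 11.8 / (0.0388 + 0.141) = 65.63 A
P_load = I² R = (65.63)² × 0.141 = 607.3 W

607 W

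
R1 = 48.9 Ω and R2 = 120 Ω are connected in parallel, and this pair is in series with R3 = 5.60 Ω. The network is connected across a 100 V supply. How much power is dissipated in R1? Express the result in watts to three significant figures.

Collapse the R1‖R2 pair into one equivalent R_p; then R_p and R3 form a series string.
R_p = (48.9×120)/(48.9+120) = 34.74 Ω
R_total = R_p + 5.60 = 34.74 + 5.60 = 40.34 Ω
I = V / R_total = 100 / 40.34 = 2.479 A
Voltage across the parallel pair: V_p = I × R_p = 2.479 × 34.74 = 86.12 V
R1 has V_p across it, so P = V_p²/R1.
P_R1 = (86.12)² / 48.9 = 151.7 W

152 W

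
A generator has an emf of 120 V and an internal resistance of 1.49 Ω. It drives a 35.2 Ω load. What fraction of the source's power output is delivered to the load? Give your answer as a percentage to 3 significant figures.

95.9 %

The source delivers εI, of which I²R reaches the load and I²r is lost; since I is common, η = R/(R+r).
η = R / (R + r) = 35.2 / (35.2 + 1.49) = 0.9594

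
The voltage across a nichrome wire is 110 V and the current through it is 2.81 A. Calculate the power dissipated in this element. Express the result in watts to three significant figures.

309 W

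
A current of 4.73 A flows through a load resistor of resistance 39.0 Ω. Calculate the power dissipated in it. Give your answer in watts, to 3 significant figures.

873 W

Current and resistance are given, so P = I²R is the direct form.
P = (4.730 A)² × 39.0 Ω = 872.5 W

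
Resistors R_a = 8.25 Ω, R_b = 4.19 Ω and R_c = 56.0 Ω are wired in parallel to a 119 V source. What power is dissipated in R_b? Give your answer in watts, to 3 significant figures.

3380 W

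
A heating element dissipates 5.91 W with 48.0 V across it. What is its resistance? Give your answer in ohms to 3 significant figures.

390 Ω

Rearranging the power relation for the two known quantities gives R = V² / P.
R = (48.0)² / 5.91 = 389.8 Ω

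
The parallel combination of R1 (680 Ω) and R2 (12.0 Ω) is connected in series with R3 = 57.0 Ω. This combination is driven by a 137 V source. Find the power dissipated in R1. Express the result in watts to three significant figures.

0.811 W

Collapse the R1‖R2 pair into one equivalent R_p; then R_p and R3 form a series string.
R_p = (680×12.0)/(680+12.0) = 11.79 Ω
R_total = R_p + 57.0 = 11.79 + 57.0 = 68.79 Ω
I = V / R_total = 137 / 68.79 = 1.992 A
Voltage across the parallel pair: V_p = I × R_p = 1.992 × 11.79 = 23.48 V
R1 sits across V_p; its power is V_p²/R.
P_R1 = (23.48)² / 680 = 0.8110 W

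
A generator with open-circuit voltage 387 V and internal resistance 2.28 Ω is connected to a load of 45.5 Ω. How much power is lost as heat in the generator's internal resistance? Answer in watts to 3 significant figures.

The internal resistance carries the same current as the load; P_int = I²r.
I = ε / (r + R) = 387 / (2.28 + 45.5) = 8.100 A
P_int = I² r = (8.100)² × 2.28 = 149.6 W

150 W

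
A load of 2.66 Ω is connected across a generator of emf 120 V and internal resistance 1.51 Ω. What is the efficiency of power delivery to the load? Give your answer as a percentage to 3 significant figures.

63.8 %

Both r and R carry the same current, so the power split is just the resistance split: η = R/(R+r).
η = R / (R + r) = 2.66 / (2.66 + 1.51) = 0.6379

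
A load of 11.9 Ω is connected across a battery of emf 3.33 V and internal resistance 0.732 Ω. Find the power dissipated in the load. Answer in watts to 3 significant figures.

Load and internal resistance form a series loop — compute the loop current, then the load power via I²R.
I = ε / (r + R) = 3.33 / (0.732 + 11.9) = 0.2636 A
P_load = I² R = (0.2636)² × 11.9 = 0.8270 W

0.827 W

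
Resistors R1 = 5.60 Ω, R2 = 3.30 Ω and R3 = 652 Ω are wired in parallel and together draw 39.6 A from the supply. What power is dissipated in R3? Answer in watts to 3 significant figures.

10.3 W

Only the total current is stated, so first find the parallel equivalent to get the voltage across the combination.
1/R_eq = 1/5.60 + 1/3.30 + 1/652 ⇒ R_eq = 2.070 Ω
V = I_total × R_eq = 39.60 × 2.070 = 81.96 V
P_R3 = V² / R3 = (81.96)² / 652 = 10.30 W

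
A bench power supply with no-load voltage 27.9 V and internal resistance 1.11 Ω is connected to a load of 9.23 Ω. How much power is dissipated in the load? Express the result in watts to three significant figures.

The internal resistance and the load are in series, so the same I flows through both; get I from ε/(r+R), then I²R for the load.
I = ε / (r + R) = 27.9 / (1.11 + 9.23) = 2.698 A
P_load = I² R = (2.698)² × 9.23 = 67.20 W

67.2 W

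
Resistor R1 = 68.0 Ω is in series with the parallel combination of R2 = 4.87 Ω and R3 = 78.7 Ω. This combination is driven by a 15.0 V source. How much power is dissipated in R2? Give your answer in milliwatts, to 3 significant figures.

184 mW

Replace R2 and R3 with their parallel equivalent so the circuit becomes R1 in series with R_p.
R_p = (4.87×78.7)/(4.87+78.7) = 4.586 Ω
R_total = 68.0 + 4.586 = 72.59 Ω
I = V / R_total = 15.0 / 72.59 = 0.2067 A
Voltage across the parallel pair: V_p = I × R_p = 0.2067 × 4.586 = 0.9477 V
With V_p across R2, its power is V_p²/R2.
P_R2 = (0.9477)² / 4.87 = 0.1844 W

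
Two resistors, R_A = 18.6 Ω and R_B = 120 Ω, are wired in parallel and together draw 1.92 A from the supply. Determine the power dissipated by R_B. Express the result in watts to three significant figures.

7.97 W

The branches share the same voltage, but only the total current is given — find V from the equivalent resistance first.
1/R_eq = 1/18.6 + 1/120 ⇒ R_eq = 16.10 Ω
V = I_total × R_eq = 1.920 × 16.10 = 30.92 V
P_R_B = V² / R_B = (30.92)² / 120 = 7.967 W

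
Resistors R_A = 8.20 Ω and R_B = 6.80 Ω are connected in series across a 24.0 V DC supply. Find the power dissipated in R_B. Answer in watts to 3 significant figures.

17.4 W

The current is common to all series resistors; compute it, then apply P = I²R for the target.
R_total = 8.20 + 6.80 = 15.00 Ω
I = V / R_total = 24.0 / 15.00 = 1.600 A
P_R_B = I² × R_B = (1.600)² × 6.80 = 17.41 W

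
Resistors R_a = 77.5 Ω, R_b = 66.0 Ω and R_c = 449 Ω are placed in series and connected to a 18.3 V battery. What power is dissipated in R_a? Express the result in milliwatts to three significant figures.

Every series element carries the same I. Get I from the total resistance, then P = I² × R_a.
R_total = 77.5 + 66.0 + 449 = 592.5 Ω
I = V / R_total = 18.3 / 592.5 = 0.03089 A
P_R_a = I² × R_a = (0.03089)² × 77.5 = 0.07393 W

73.9 mW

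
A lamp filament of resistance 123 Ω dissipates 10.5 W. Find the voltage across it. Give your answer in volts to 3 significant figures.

35.9 V

Rearranging the power relation for the two known quantities gives V = √(P R).
V = √(10.5 × 123) = 35.94 V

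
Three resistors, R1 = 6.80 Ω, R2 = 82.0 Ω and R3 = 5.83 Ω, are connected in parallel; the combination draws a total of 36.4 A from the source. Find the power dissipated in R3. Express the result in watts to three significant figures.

Only the total current is stated, so first find the parallel equivalent to get the voltage across the combination.
1/R_eq = 1/6.80 + 1/82.0 + 1/5.83 ⇒ R_eq = 3.023 Ω
V = I_total × R_eq = 36.40 × 3.023 = 110.0 V
P_R3 = V² / R3 = (110.0)² / 5.83 = 2077 W

2080 W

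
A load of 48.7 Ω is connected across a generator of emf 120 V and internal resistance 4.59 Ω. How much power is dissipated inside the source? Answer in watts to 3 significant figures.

23.3 W

r is in series with the load, so it carries the full circuit current — the loss in it is I²r.
I = ε / (r + R) = 120 / (4.59 + 48.7) = 2.252 A
P_int = I² r = (2.252)² × 4.59 = 23.27 W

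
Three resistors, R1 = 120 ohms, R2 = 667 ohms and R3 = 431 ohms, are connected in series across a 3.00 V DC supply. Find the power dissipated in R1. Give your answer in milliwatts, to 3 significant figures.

0.728 mW

Since the resistors are in series they all carry the loop current I = V/R_total; the power in any one is I²R.
R_total = 120 + 667 + 431 = 1218 Ω
I = V / R_total = 3.00 / 1218 = 0.002463 A
P_R1 = I² × R1 = (0.002463)² × 120 = 0.0007280 W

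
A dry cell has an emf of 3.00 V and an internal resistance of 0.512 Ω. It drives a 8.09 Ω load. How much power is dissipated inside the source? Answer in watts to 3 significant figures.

0.0623 W

The internal resistance carries the same current as the load; P_int = I²r.
I = ε / (r + R) = 3.00 / (0.512 + 8.09) = 0.3488 A
P_int = I² r = (0.3488)² × 0.512 = 0.06227 W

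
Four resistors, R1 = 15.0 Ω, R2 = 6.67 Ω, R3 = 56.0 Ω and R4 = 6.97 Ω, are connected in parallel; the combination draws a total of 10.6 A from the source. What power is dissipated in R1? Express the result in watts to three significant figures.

52.4 W

The branches share the same voltage, but only the total current is given — find V from the equivalent resistance first.
1/R_eq = 1/15.0 + 1/6.67 + 1/56.0 + 1/6.97 ⇒ R_eq = 2.646 Ω
V = I_total × R_eq = 10.60 × 2.646 = 28.05 V
P_R1 = V² / R1 = (28.05)² / 15.0 = 52.45 W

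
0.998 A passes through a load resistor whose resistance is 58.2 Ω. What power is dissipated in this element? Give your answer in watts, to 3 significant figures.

58.0 W

With I and R stated, P = I²R applies in one step.
P = (0.9980 A)² × 58.2 Ω = 57.97 W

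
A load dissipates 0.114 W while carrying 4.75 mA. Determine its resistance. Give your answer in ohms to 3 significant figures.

5050 Ω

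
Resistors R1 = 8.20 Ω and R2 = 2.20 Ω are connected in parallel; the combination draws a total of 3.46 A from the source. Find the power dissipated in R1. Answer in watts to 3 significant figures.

Only the total current is stated, so first find the parallel equivalent to get the voltage across the combination.
1/R_eq = 1/8.20 + 1/2.20 ⇒ R_eq = 1.735 Ω
V = I_total × R_eq = 3.460 × 1.735 = 6.002 V
P_R1 = V² / R1 = (6.002)² / 8.20 = 4.393 W

4.39 W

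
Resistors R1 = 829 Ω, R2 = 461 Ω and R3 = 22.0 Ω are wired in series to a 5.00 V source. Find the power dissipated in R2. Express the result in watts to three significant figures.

The current is common to all series resistors; compute it, then apply P = I²R for the target.
R_total = 829 + 461 + 22.0 = 1312 Ω
I = V / R_total = 5.00 / 1312 = 0.003811 A
P_R2 = I² × R2 = (0.003811)² × 461 = 0.006695 W

0.00670 W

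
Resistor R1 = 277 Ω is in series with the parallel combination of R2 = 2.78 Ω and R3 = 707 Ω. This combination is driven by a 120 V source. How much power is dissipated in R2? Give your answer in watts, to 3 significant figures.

0.507 W

Reduce the parallel pair to R_p first; the network is then a simple series string.
R_p = (2.78×707)/(2.78+707) = 2.769 Ω
R_total = 277 + 2.769 = 279.8 Ω
I = V / R_total = 120 / 279.8 = 0.4289 A
Voltage across the parallel pair: V_p = I × R_p = 0.4289 × 2.769 = 1.188 V
With V_p across R2, its power is V_p²/R2.
P_R2 = (1.188)² / 2.78 = 0.5075 W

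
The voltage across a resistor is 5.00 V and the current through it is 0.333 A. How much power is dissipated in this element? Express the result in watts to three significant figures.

1.67 W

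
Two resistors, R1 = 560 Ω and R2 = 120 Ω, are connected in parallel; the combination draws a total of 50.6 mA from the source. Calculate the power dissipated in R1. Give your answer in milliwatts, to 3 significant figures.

44.7 mW

The branches share the same voltage, but only the total current is given — find V from the equivalent resistance first.
1/R_eq = 1/560 + 1/120 ⇒ R_eq = 98.82 Ω
V = I_total × R_eq = 0.05060 × 98.82 = 5.000 V
P_R1 = V² / R1 = (5.000)² / 560 = 0.04465 W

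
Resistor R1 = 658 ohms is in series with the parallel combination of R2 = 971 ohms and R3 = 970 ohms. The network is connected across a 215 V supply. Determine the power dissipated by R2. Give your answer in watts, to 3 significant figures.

8.58 W

Collapse R2‖R3 to a single equivalent, reducing the network to two series elements.
R_p = (971×970)/(971+970) = 485.2 Ω
R_total = 658 + 485.2 = 1143 Ω
I = V / R_total = 215 / 1143 = 0.1881 A
Voltage across the parallel pair: V_p = I × R_p = 0.1881 × 485.2 = 91.26 V
R2 sees V_p directly, so P = V_p² / R2.
P_R2 = (91.26)² / 971 = 8.576 W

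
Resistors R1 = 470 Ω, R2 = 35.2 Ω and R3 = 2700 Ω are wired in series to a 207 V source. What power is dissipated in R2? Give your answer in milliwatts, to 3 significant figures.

147 mW

Since the resistors are in series they all carry the loop current I = V/R_total; the power in any one is I²R.
R_total = 470 + 35.2 + 2700 = 3205 Ω
I = V / R_total = 207 / 3205 = 0.06458 A
P_R2 = I² × R2 = (0.06458)² × 35.2 = 0.1468 W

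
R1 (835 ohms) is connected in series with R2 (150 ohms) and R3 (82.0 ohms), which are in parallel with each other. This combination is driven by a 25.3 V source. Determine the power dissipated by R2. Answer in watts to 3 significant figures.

0.0152 W

Reduce the parallel pair to R_p first; the network is then a simple series string.
R_p = (150×82.0)/(150+82.0) = 53.02 Ω
R_total = 835 + 53.02 = 888.0 Ω
I = V / R_total = 25.3 / 888.0 = 0.02849 A
Voltage across the parallel pair: V_p = I × R_p = 0.02849 × 53.02 = 1.510 V
R2 is across V_p, so use P = V²/R for that branch.
P_R2 = (1.510)² / 150 = 0.01521 W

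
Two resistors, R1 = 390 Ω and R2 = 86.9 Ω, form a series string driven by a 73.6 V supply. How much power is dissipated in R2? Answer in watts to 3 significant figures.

Every series element carries the same I. Get I from the total resistance, then P = I² × R2.
R_total = 390 + 86.9 = 476.9 Ω
I = V / R_total = 73.6 / 476.9 = 0.1543 A
P_R2 = I² × R2 = (0.1543)² × 86.9 = 2.070 W

2.07 W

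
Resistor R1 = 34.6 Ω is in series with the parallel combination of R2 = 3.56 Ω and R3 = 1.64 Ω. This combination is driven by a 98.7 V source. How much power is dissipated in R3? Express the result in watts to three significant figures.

Reduce the parallel pair to R_p first; the network is then a simple series string.
R_p = (3.56×1.64)/(3.56+1.64) = 1.123 Ω
R_total = 34.6 + 1.123 = 35.72 Ω
I = V / R_total = 98.7 / 35.72 = 2.763 A
Voltage across the parallel pair: V_p = I × R_p = 2.763 × 1.123 = 3.102 V
R3 sees V_p directly, so P = V_p² / R3.
P_R3 = (3.102)² / 1.64 = 5.868 W

5.87 W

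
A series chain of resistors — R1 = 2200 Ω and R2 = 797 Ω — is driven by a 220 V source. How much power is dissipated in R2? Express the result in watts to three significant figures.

Since the resistors are in series they all carry the loop current I = V/R_total; the power in any one is I²R.
R_total = 2200 + 797 = 2997 Ω
I = V / R_total = 220 / 2997 = 0.07341 A
P_R2 = I² × R2 = (0.07341)² × 797 = 4.295 W

4.29 W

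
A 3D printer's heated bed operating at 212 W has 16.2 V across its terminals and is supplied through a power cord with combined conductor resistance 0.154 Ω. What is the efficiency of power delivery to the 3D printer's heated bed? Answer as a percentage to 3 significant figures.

I = P / V = 212 / 16.2 = 13.09 A through the power cord.
P_line = I² R_line = (13.09)² × 0.154 = 26.37 W
P_source = P_load + P_line = 212.0 + 26.37 = 238.4 W
η = P_load / P_source = 212.0 / 238.4 = 0.8894

88.9 %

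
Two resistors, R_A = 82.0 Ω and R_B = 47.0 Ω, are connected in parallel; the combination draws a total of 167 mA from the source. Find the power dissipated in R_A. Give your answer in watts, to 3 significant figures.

Parallel branches share V, not I — compute V via R_eq, then use V²/R for the target branch.
1/R_eq = 1/82.0 + 1/47.0 ⇒ R_eq = 29.88 Ω
V = I_total × R_eq = 0.1670 × 29.88 = 4.989 V
P_R_A = V² / R_A = (4.989)² / 82.0 = 0.3036 W

0.304 W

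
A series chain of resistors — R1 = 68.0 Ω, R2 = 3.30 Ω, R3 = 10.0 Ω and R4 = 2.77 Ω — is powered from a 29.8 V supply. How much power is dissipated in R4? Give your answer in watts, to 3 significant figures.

In a series string the same current flows through every resistor — find that current, then P = I²R for the one we want.
R_total = 68.0 + 3.30 + 10.0 + 2.77 = 84.07 Ω
I = V / R_total = 29.8 / 84.07 = 0.3545 A
P_R4 = I² × R4 = (0.3545)² × 2.77 = 0.3480 W

0.348 W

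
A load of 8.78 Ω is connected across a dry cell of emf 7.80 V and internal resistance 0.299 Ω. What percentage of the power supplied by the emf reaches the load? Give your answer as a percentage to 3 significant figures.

96.7 %

Efficiency is P_load / P_total. With a series r and R sharing the same I, P = I²R for each, so η = R/(R+r).
η = R / (R + r) = 8.78 / (8.78 + 0.299) = 0.9671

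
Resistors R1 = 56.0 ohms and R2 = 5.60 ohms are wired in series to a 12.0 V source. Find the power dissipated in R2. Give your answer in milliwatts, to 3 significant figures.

213 mW

The current is common to all series resistors; compute it, then apply P = I²R for the target.
R_total = 56.0 + 5.60 = 61.60 Ω
I = V / R_total = 12.0 / 61.60 = 0.1948 A
P_R2 = I² × R2 = (0.1948)² × 5.60 = 0.2125 W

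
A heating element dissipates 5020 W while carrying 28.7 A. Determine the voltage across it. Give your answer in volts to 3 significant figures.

175 V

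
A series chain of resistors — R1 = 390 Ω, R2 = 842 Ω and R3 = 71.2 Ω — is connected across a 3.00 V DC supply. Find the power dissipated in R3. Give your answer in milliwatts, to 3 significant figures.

Since the resistors are in series they all carry the loop current I = V/R_total; the power in any one is I²R.
R_total = 390 + 842 + 71.2 = 1303 Ω
I = V / R_total = 3.00 / 1303 = 0.002302 A
P_R3 = I² × R3 = (0.002302)² × 71.2 = 0.0003773 W

0.377 mW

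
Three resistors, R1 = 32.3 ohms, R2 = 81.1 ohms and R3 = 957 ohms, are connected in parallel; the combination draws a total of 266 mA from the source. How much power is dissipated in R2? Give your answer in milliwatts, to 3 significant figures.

We need the common branch voltage; get it from I_total × R_eq, then P = V²/R for the branch.
1/R_eq = 1/32.3 + 1/81.1 + 1/957 ⇒ R_eq = 22.56 Ω
V = I_total × R_eq = 0.2660 × 22.56 = 6.000 V
P_R2 = V² / R2 = (6.000)² / 81.1 = 0.4439 W

444 mW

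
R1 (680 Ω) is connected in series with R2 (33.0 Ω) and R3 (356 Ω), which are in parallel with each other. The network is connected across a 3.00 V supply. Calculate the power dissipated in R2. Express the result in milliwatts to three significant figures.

0.493 mW

Reduce the parallel pair to R_p first; the network is then a simple series string.
R_p = (33.0×356)/(33.0+356) = 30.20 Ω
R_total = 680 + 30.20 = 710.2 Ω
I = V / R_total = 3.00 / 710.2 = 0.004224 A
Voltage across the parallel pair: V_p = I × R_p = 0.004224 × 30.20 = 0.1276 V
With V_p across R2, its power is V_p²/R2.
P_R2 = (0.1276)² / 33.0 = 0.0004932 W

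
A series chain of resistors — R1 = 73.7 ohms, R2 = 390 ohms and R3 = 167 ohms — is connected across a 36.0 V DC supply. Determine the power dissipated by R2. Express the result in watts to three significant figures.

1.27 W

In a series string the same current flows through every resistor — find that current, then P = I²R for the one we want.
R_total = 73.7 + 390 + 167 = 630.7 Ω
I = V / R_total = 36.0 / 630.7 = 0.05708 A
P_R2 = I² × R2 = (0.05708)² × 390 = 1.271 W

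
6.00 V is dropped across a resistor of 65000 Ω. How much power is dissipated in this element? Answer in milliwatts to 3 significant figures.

0.554 mW

We know the drop across the element and its resistance — P = V²/R, one step.
P = (6.00 V)² / 65000 Ω = 0.0005538 W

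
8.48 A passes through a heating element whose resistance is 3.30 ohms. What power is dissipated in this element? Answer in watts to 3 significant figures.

237 W

With I and R stated, P = I²R applies in one step.
P = (8.480 A)² × 3.30 Ω = 237.3 W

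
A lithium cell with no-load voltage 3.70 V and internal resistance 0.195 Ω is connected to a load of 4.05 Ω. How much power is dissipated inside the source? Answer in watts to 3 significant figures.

Internal loss is I²r, with I set by the total series resistance r+R.
I = ε / (r + R) = 3.70 / (0.195 + 4.05) = 0.8716 A
P_int = I² r = (0.8716)² × 0.195 = 0.1481 W

0.148 W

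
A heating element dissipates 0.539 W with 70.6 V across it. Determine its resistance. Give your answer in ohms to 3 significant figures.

Inverting the appropriate power form: R = V² / P.
R = (70.6)² / 0.539 = 9247 Ω

9250 Ω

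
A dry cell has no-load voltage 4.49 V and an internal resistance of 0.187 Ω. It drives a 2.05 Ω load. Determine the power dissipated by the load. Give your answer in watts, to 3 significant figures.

With r and R in series, I = ε/(r+R); the load dissipates I²R.
I = ε / (r + R) = 4.49 / (0.187 + 2.05) = 2.007 A
P_load = I² R = (2.007)² × 2.05 = 8.259 W

8.26 W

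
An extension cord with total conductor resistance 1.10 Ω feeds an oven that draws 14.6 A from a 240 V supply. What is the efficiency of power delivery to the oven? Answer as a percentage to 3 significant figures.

93.3 %

The extension cord carries the full 14.6 A.
P_line = I² R_line = (14.60)² × 1.10 = 234.5 W
P_source = V I = 240 × 14.60 = 3504 W; P_load = 3270 W
η = P_load / P_source = 3270 / 3504 = 0.9331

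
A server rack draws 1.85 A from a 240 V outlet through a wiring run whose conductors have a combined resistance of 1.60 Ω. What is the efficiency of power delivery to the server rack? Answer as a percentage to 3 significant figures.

The wiring run carries the full 1.85 A.
P_line = I² R_line = (1.850)² × 1.60 = 5.476 W
P_source = V I = 240 × 1.850 = 444.0 W; P_load = 438.5 W
η = P_load / P_source = 438.5 / 444.0 = 0.9877

98.8 %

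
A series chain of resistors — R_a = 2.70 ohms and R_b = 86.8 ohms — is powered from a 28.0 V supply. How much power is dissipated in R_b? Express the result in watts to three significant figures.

8.50 W

The current is common to all series resistors; compute it, then apply P = I²R for the target.
R_total = 2.70 + 86.8 = 89.50 Ω
I = V / R_total = 28.0 / 89.50 = 0.3128 A
P_R_b = I² × R_b = (0.3128)² × 86.8 = 8.496 W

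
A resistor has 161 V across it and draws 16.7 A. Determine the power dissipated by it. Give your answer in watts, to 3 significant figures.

2690 W

Both the voltage across and the current through the element are known, so P = V I applies directly.
P = 161 V × 16.70 A = 2689 W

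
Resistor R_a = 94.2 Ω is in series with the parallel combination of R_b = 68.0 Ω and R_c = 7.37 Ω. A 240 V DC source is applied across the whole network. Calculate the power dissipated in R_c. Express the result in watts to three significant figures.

Replace R_b and R_c with their parallel equivalent so the circuit becomes R_a in series with R_p.
R_p = (68.0×7.37)/(68.0+7.37) = 6.649 Ω
R_total = 94.2 + 6.649 = 100.8 Ω
I = V / R_total = 240 / 100.8 = 2.380 A
Voltage across the parallel pair: V_p = I × R_p = 2.380 × 6.649 = 15.82 V
With V_p across R_c, its power is V_p²/R_c.
P_R_c = (15.82)² / 7.37 = 33.98 W

34.0 W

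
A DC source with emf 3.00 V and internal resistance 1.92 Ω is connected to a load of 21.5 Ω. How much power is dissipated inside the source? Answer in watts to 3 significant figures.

0.0315 W

The source's internal resistance is just another series element carrying I; its dissipation is I²r.
I = ε / (r + R) = 3.00 / (1.92 + 21.5) = 0.1281 A
P_int = I² r = (0.1281)² × 1.92 = 0.03150 W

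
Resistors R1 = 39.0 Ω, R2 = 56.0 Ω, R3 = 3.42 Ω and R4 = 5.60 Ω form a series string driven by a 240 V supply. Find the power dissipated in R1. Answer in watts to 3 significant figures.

Series elements share the same current, so find I first, then use P = I²R.
R_total = 39.0 + 56.0 + 3.42 + 5.60 = 104.0 Ω
I = V / R_total = 240 / 104.0 = 2.307 A
P_R1 = I² × R1 = (2.307)² × 39.0 = 207.6 W

208 W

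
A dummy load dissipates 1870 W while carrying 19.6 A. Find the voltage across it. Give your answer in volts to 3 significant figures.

95.4 V

From P = V I = I²R = V²/R, with the two given quantities we get V = P / I.
V = 1870 / 19.60 = 95.41 V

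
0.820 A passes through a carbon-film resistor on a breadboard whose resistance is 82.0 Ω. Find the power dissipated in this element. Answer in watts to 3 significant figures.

55.1 W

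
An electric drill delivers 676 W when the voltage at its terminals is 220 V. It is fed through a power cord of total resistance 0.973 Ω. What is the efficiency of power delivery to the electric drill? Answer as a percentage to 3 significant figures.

I = P / V = 676 / 220 = 3.073 A through the power cord.
P_line = I² R_line = (3.073)² × 0.973 = 9.187 W
P_source = P_load + P_line = 676.0 + 9.187 = 685.2 W
η = P_load / P_source = 676.0 / 685.2 = 0.9866

98.7 %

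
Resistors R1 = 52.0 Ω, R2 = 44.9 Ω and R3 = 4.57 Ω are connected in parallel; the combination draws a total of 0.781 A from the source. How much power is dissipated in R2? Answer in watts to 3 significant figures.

The branches share the same voltage, but only the total current is given — find V from the equivalent resistance first.
1/R_eq = 1/52.0 + 1/44.9 + 1/4.57 ⇒ R_eq = 3.841 Ω
V = I_total × R_eq = 0.7810 × 3.841 = 3.000 V
P_R2 = V² / R2 = (3.000)² / 44.9 = 0.2005 W

0.200 W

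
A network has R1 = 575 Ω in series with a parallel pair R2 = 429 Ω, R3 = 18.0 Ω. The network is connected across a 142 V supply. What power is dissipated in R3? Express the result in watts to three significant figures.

Reduce the parallel pair to R_p first; the network is then a simple series string.
R_p = (429×18.0)/(429+18.0) = 17.28 Ω
R_total = 575 + 17.28 = 592.3 Ω
I = V / R_total = 142 / 592.3 = 0.2398 A
Voltage across the parallel pair: V_p = I × R_p = 0.2398 × 17.28 = 4.142 V
R3 sees V_p directly, so P = V_p² / R3.
P_R3 = (4.142)² / 18.0 = 0.9530 W

0.953 W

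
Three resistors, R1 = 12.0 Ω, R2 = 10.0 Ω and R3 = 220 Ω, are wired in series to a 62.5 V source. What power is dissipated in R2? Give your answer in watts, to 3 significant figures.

0.667 W

Since the resistors are in series they all carry the loop current I = V/R_total; the power in any one is I²R.
R_total = 12.0 + 10.0 + 220 = 242.0 Ω
I = V / R_total = 62.5 / 242.0 = 0.2583 A
P_R2 = I² × R2 = (0.2583)² × 10.0 = 0.6670 W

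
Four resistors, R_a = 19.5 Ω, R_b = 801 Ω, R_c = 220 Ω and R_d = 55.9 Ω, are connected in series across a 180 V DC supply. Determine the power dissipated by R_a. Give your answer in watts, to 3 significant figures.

Since the resistors are in series they all carry the loop current I = V/R_total; the power in any one is I²R.
R_total = 19.5 + 801 + 220 + 55.9 = 1096 Ω
I = V / R_total = 180 / 1096 = 0.1642 A
P_R_a = I² × R_a = (0.1642)² × 19.5 = 0.5256 W

0.526 W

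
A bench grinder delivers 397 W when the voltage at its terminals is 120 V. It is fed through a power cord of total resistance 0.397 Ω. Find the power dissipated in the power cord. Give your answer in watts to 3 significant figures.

Only the current and the line resistance are needed for the I²R loss.
I = P / V = 397 / 120 = 3.308 A through the power cord.
P_line = I² R_line = (3.308)² × 0.397 = 4.345 W

4.35 W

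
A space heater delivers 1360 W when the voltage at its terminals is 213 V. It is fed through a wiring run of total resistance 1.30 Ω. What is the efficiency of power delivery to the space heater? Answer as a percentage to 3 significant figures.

I = P / V = 1360 / 213 = 6.385 A through the wiring run.
P_line = I² R_line = (6.385)² × 1.30 = 53.00 W
P_source = P_load + P_line = 1360 + 53.00 = 1413 W
η = P_load / P_source = 1360 / 1413 = 0.9625

96.2 %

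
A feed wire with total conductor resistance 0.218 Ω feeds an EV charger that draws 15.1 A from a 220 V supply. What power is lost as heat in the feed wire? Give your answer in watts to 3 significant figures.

49.7 W

The feed wire is a series resistance carrying the load current; its dissipation is I²R_line.
The feed wire carries the full 15.1 A.
P_line = I² R_line = (15.10)² × 0.218 = 49.71 W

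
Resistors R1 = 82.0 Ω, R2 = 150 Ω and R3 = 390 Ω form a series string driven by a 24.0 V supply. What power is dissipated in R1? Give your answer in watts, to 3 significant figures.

0.122 W

The current is common to all series resistors; compute it, then apply P = I²R for the target.
R_total = 82.0 + 150 + 390 = 622.0 Ω
I = V / R_total = 24.0 / 622.0 = 0.03859 A
P_R1 = I² × R1 = (0.03859)² × 82.0 = 0.1221 W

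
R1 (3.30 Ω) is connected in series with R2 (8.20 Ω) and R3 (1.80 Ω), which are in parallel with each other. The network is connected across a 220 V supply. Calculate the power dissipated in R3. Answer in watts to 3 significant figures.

Collapse R2‖R3 to a single equivalent, reducing the network to two series elements.
R_p = (8.20×1.80)/(8.20+1.80) = 1.476 Ω
R_total = 3.30 + 1.476 = 4.776 Ω
I = V / R_total = 220 / 4.776 = 46.06 A
Voltage across the parallel pair: V_p = I × R_p = 46.06 × 1.476 = 67.99 V
With V_p across R3, its power is V_p²/R3.
P_R3 = (67.99)² / 1.80 = 2568 W

2570 W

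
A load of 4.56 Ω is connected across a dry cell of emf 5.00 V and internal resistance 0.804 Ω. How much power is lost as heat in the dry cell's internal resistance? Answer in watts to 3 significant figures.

0.699 W

The source's internal resistance is just another series element carrying I; its dissipation is I²r.
I = ε / (r + R) = 5.00 / (0.804 + 4.56) = 0.9321 A
P_int = I² r = (0.9321)² × 0.804 = 0.6986 W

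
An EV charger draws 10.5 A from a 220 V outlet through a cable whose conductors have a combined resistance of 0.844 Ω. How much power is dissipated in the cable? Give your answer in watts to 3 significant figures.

Only the current and the line resistance are needed for the I²R loss.
The cable carries the full 10.5 A.
P_line = I² R_line = (10.50)² × 0.844 = 93.05 W

93.1 W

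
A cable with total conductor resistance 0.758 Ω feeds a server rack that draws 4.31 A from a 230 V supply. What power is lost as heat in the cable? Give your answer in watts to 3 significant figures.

Only the current and the line resistance are needed for the I²R loss.
The cable carries the full 4.31 A.
P_line = I² R_line = (4.310)² × 0.758 = 14.08 W

14.1 W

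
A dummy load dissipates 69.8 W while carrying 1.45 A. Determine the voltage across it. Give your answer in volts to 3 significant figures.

48.1 V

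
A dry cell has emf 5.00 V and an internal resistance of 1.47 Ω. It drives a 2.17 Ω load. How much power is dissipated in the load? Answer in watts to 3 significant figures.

4.09 W

Find the circuit current first, then P = I²R for the load (series elements share I).
I = ε / (r + R) = 5.00 / (1.47 + 2.17) = 1.374 A
P_load = I² R = (1.374)² × 2.17 = 4.094 W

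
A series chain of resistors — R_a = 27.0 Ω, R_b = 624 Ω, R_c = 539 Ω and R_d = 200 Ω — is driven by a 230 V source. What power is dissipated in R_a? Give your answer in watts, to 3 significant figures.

Series elements share the same current, so find I first, then use P = I²R.
R_total = 27.0 + 624 + 539 + 200 = 1390 Ω
I = V / R_total = 230 / 1390 = 0.1655 A
P_R_a = I² × R_a = (0.1655)² × 27.0 = 0.7392 W

0.739 W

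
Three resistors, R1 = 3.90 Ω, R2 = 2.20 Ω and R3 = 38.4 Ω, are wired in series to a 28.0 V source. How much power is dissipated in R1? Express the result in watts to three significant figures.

1.54 W

Every series element carries the same I. Get I from the total resistance, then P = I² × R1.
R_total = 3.90 + 2.20 + 38.4 = 44.50 Ω
I = V / R_total = 28.0 / 44.50 = 0.6292 A
P_R1 = I² × R1 = (0.6292)² × 3.90 = 1.544 W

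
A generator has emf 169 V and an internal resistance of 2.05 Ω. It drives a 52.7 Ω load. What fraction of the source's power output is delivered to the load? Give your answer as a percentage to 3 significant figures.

The source delivers εI, of which I²R reaches the load and I²r is lost; since I is common, η = R/(R+r).
η = R / (R + r) = 52.7 / (52.7 + 2.05) = 0.9626

96.3 %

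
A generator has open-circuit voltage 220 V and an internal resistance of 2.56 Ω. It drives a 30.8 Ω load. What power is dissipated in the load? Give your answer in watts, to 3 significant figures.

Load and internal resistance form a series loop — compute the loop current, then the load power via I²R.
I = ε / (r + R) = 220 / (2.56 + 30.8) = 6.595 A
P_load = I² R = (6.595)² × 30.8 = 1340 W

1340 W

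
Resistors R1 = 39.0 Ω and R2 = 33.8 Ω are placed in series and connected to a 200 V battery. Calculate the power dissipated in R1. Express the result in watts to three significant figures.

294 W

The current is common to all series resistors; compute it, then apply P = I²R for the target.
R_total = 39.0 + 33.8 = 72.80 Ω
I = V / R_total = 200 / 72.80 = 2.747 A
P_R1 = I² × R1 = (2.747)² × 39.0 = 294.3 W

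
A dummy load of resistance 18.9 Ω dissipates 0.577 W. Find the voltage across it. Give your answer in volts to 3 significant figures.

3.30 V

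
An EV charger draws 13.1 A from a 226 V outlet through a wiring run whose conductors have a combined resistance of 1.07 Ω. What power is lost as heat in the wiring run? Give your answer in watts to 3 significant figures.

Only the current and the line resistance are needed for the I²R loss.
The wiring run carries the full 13.1 A.
P_line = I² R_line = (13.10)² × 1.07 = 183.6 W

184 W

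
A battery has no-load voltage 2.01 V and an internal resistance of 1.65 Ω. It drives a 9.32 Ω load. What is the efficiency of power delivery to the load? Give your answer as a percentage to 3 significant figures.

85.0 %

Both r and R carry the same current, so the power split is just the resistance split: η = R/(R+r).
η = R / (R + r) = 9.32 / (9.32 + 1.65) = 0.8496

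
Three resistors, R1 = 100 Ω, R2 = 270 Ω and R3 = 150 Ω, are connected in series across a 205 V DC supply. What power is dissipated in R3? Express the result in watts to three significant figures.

23.3 W

Series elements share the same current, so find I first, then use P = I²R.
R_total = 100 + 270 + 150 = 520.0 Ω
I = V / R_total = 205 / 520.0 = 0.3942 A
P_R3 = I² × R3 = (0.3942)² × 150 = 23.31 W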